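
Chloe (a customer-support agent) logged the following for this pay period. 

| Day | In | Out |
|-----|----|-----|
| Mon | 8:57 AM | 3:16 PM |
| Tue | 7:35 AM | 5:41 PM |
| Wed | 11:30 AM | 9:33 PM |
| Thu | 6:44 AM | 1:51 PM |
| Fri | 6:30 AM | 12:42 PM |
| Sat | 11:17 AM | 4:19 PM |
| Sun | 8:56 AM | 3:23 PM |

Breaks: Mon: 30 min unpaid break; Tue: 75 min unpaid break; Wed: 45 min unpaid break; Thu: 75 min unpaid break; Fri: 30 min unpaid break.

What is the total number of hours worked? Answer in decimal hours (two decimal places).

47.02 hours

Mon: 8:57 AM–3:16 PM = 6 h 19 min; less 30 min break → 5 h 49 min
Tue: 7:35 AM–5:41 PM = 10 h 6 min; less 75 min break → 8 h 51 min
Wed: 11:30 AM–9:33 PM = 10 h 3 min; less 45 min break → 9 h 18 min
Thu: 6:44 AM–1:51 PM = 7 h 7 min; less 75 min break → 5 h 52 min
Fri: 6:30 AM–12:42 PM = 6 h 12 min; less 30 min break → 5 h 42 min
Sat: 11:17 AM–4:19 PM = 5 h 2 min
Sun: 8:56 AM–3:23 PM = 6 h 27 min
Total: 5 h 49 min + 8 h 51 min + 9 h 18 min + 5 h 52 min + 5 h 42 min + 5 h 2 min + 6 h 27 min = 47 h 1 min.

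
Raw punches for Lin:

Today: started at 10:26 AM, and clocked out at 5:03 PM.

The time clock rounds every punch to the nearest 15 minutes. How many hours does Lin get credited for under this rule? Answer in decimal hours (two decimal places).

6.50 hours

Today: in 10:26 AM→10:30 AM, out 5:03 PM→5:00 PM; 6 h 30 min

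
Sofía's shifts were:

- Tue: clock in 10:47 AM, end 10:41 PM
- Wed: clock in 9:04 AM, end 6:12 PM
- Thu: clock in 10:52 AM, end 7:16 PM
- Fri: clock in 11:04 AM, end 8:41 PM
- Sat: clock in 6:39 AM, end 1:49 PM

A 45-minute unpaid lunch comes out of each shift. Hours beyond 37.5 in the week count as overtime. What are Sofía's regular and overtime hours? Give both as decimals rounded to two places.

Tue: 10:47 AM–10:41 PM = 11 h 54 min; less 45 min break → 11 h 9 min
Wed: 9:04 AM–6:12 PM = 9 h 8 min; less 45 min break → 8 h 23 min
Thu: 10:52 AM–7:16 PM = 8 h 24 min; less 45 min break → 7 h 39 min
Fri: 11:04 AM–8:41 PM = 9 h 37 min; less 45 min break → 8 h 52 min
Sat: 6:39 AM–1:49 PM = 7 h 10 min; less 45 min break → 6 h 25 min
Total worked: 42 h 28 min = 42.47 h.
Threshold 37.5 h → overtime 4 h 58 min, regular 37 h 30 min.

Regular 37.50 hours, overtime 4.97 hours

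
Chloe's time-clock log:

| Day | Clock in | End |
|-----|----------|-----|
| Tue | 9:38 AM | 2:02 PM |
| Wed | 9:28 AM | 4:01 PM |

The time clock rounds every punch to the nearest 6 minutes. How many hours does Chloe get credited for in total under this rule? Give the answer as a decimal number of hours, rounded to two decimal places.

Tue: in 9:38 AM→9:36 AM, out 2:02 PM→2:00 PM; 4 h 24 min
Wed: in 9:28 AM→9:30 AM, out 4:01 PM→4:00 PM; 6 h 30 min
Total credited: 10 h 54 min.

10.90 hours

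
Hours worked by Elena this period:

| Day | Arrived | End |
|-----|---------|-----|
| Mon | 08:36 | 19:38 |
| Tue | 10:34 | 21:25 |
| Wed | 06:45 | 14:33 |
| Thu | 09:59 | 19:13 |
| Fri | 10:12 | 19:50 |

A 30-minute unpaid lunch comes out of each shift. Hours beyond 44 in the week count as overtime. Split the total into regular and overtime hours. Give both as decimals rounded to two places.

Mon: 08:36–19:38 = 11 h 2 min; less 30 min break → 10 h 32 min
Tue: 10:34–21:25 = 10 h 51 min; less 30 min break → 10 h 21 min
Wed: 06:45–14:33 = 7 h 48 min; less 30 min break → 7 h 18 min
Thu: 09:59–19:13 = 9 h 14 min; less 30 min break → 8 h 44 min
Fri: 10:12–19:50 = 9 h 38 min; less 30 min break → 9 h 8 min
Total worked: 46 h 3 min = 46.05 h.
Threshold 44 h → overtime 2 h 3 min, regular 44 h 0 min.

Regular 44.00 hours, overtime 2.05 hours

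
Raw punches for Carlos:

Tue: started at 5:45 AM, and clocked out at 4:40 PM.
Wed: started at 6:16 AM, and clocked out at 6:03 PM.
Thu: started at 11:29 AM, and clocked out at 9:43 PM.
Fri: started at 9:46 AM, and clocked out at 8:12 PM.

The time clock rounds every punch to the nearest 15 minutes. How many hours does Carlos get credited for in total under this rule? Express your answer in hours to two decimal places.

43.50 hours

Tue: in 5:45 AM→5:45 AM, out 4:40 PM→4:45 PM; 11 h 0 min
Wed: in 6:16 AM→6:15 AM, out 6:03 PM→6:00 PM; 11 h 45 min
Thu: in 11:29 AM→11:30 AM, out 9:43 PM→9:45 PM; 10 h 15 min
Fri: in 9:46 AM→9:45 AM, out 8:12 PM→8:15 PM; 10 h 30 min
Total credited: 43 h 30 min.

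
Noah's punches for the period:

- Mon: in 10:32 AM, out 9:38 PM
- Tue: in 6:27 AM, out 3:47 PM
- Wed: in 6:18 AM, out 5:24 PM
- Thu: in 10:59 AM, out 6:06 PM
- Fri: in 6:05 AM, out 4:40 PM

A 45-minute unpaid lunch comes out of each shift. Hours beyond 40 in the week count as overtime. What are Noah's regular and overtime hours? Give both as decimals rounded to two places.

Regular 40.00 hours, overtime 5.48 hours

Mon: 10:32 AM–9:38 PM = 11 h 6 min; less 45 min break → 10 h 21 min
Tue: 6:27 AM–3:47 PM = 9 h 20 min; less 45 min break → 8 h 35 min
Wed: 6:18 AM–5:24 PM = 11 h 6 min; less 45 min break → 10 h 21 min
Thu: 10:59 AM–6:06 PM = 7 h 7 min; less 45 min break → 6 h 22 min
Fri: 6:05 AM–4:40 PM = 10 h 35 min; less 45 min break → 9 h 50 min
Total worked: 45 h 29 min = 45.48 h.
Threshold 40 h → overtime 5 h 29 min, regular 40 h 0 min.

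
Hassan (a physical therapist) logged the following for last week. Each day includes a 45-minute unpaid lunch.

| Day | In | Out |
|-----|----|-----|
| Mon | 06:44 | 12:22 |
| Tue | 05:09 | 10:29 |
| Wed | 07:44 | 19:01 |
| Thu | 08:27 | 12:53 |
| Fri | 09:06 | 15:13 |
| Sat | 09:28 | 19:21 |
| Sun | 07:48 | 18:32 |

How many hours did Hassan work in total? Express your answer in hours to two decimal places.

48.17 hours

Mon: 06:44–12:22 = 5 h 38 min; less 45 min break → 4 h 53 min
Tue: 05:09–10:29 = 5 h 20 min; less 45 min break → 4 h 35 min
Wed: 07:44–19:01 = 11 h 17 min; less 45 min break → 10 h 32 min
Thu: 08:27–12:53 = 4 h 26 min; less 45 min break → 3 h 41 min
Fri: 09:06–15:13 = 6 h 7 min; less 45 min break → 5 h 22 min
Sat: 09:28–19:21 = 9 h 53 min; less 45 min break → 9 h 8 min
Sun: 07:48–18:32 = 10 h 44 min; less 45 min break → 9 h 59 min
Total: 4 h 53 min + 4 h 35 min + 10 h 32 min + 3 h 41 min + 5 h 22 min + 9 h 8 min + 9 h 59 min = 48 h 10 min.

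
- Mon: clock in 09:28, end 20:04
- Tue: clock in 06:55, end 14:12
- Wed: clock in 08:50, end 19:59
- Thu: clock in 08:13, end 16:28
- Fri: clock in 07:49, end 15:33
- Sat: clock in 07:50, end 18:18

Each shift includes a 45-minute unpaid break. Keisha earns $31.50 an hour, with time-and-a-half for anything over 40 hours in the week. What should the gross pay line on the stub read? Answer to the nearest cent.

Mon: 09:28–20:04 = 10 h 36 min; less 45 min break → 9 h 51 min
Tue: 06:55–14:12 = 7 h 17 min; less 45 min break → 6 h 32 min
Wed: 08:50–19:59 = 11 h 9 min; less 45 min break → 10 h 24 min
Thu: 08:13–16:28 = 8 h 15 min; less 45 min break → 7 h 30 min
Fri: 07:49–15:33 = 7 h 44 min; less 45 min break → 6 h 59 min
Sat: 07:50–18:18 = 10 h 28 min; less 45 min break → 9 h 43 min
Total worked: 50 h 59 min = 3059 min.
Regular 40 h 0 min = 2400 min at $31.50/h; overtime 10 h 59 min = 659 min at $47.25/h.
Pay = (2400 × $31.50 + 659 × $47.25) ÷ 60 = $1778.96.

$1778.96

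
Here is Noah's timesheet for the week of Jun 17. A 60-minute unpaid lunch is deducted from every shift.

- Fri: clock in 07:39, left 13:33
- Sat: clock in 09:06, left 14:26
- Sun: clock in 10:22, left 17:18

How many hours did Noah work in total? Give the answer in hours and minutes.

Fri: 07:39–13:33 = 5 h 54 min; less 60 min break → 4 h 54 min
Sat: 09:06–14:26 = 5 h 20 min; less 60 min break → 4 h 20 min
Sun: 10:22–17:18 = 6 h 56 min; less 60 min break → 5 h 56 min
Total: 4 h 54 min + 4 h 20 min + 5 h 56 min = 15 h 10 min.

15 h 10 min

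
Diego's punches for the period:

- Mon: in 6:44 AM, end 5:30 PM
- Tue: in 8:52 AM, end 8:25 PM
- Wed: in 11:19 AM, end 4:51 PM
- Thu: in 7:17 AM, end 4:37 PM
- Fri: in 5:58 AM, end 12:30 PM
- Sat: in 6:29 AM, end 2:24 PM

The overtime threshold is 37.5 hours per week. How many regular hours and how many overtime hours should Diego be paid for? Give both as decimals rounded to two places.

Regular 37.50 hours, overtime 14.13 hours

Mon: 6:44 AM–5:30 PM = 10 h 46 min
Tue: 8:52 AM–8:25 PM = 11 h 33 min
Wed: 11:19 AM–4:51 PM = 5 h 32 min
Thu: 7:17 AM–4:37 PM = 9 h 20 min
Fri: 5:58 AM–12:30 PM = 6 h 32 min
Sat: 6:29 AM–2:24 PM = 7 h 55 min
Total worked: 51 h 38 min = 51.63 h.
Threshold 37.5 h → overtime 14 h 8 min, regular 37 h 30 min.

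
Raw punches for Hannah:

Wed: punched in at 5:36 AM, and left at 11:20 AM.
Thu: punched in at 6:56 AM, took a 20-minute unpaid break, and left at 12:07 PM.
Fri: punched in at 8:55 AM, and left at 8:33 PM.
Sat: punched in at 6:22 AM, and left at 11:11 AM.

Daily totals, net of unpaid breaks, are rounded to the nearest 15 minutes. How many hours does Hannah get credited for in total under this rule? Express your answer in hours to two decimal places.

27.00 hours

Wed: 5:36 AM–11:20 AM = 5 h 44 min → rounds to 5 h 45 min
Thu: 6:56 AM–12:07 PM = 5 h 11 min − 20 min = 4 h 51 min → rounds to 4 h 45 min
Fri: 8:55 AM–8:33 PM = 11 h 38 min → rounds to 11 h 45 min
Sat: 6:22 AM–11:11 AM = 4 h 49 min → rounds to 4 h 45 min
Total credited: 27 h 0 min.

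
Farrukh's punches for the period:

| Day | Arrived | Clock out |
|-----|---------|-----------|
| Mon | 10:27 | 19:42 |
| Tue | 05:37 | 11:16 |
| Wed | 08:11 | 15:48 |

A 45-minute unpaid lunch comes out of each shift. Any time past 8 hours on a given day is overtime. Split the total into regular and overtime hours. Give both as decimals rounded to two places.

Regular 19.77 hours, overtime 0.50 hours

Mon: 10:27–19:42 = 9 h 15 min; less 45 min break → 8 h 30 min
Tue: 05:37–11:16 = 5 h 39 min; less 45 min break → 4 h 54 min
Wed: 08:11–15:48 = 7 h 37 min; less 45 min break → 6 h 52 min
Mon reg 8 h 0 min / OT 0 h 30 min; Tue reg 4 h 54 min / OT 0 h 0 min; Wed reg 6 h 52 min / OT 0 h 0 min.
Totals: regular 19 h 46 min, overtime 0 h 30 min.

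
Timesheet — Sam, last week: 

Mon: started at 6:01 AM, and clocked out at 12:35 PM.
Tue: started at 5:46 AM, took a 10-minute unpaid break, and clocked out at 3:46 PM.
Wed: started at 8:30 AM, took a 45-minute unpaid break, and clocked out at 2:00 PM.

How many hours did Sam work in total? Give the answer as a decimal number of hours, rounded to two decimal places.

21.15 hours

Mon: 6:01 AM–12:35 PM = 6 h 34 min
Tue: 5:46 AM–3:46 PM = 10 h 0 min; less 10 min break → 9 h 50 min
Wed: 8:30 AM–2:00 PM = 5 h 30 min; less 45 min break → 4 h 45 min
Total: 6 h 34 min + 9 h 50 min + 4 h 45 min = 21 h 9 min.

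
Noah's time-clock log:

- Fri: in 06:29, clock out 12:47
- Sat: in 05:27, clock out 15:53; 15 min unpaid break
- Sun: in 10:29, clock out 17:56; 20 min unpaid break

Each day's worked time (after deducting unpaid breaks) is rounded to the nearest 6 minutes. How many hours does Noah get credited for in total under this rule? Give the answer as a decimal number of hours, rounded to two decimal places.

23.60 hours

Fri: 06:29–12:47 = 6 h 18 min → rounds to 6 h 18 min
Sat: 05:27–15:53 = 10 h 26 min − 15 min = 10 h 11 min → rounds to 10 h 12 min
Sun: 10:29–17:56 = 7 h 27 min − 20 min = 7 h 7 min → rounds to 7 h 6 min
Total credited: 23 h 36 min.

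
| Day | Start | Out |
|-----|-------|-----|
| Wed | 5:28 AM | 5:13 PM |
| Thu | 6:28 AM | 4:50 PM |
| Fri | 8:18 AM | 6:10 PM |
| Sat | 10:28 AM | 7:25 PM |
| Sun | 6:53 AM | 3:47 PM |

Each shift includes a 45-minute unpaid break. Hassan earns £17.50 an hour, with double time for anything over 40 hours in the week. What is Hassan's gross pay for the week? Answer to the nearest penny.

Wed: 5:28 AM–5:13 PM = 11 h 45 min; less 45 min break → 11 h 0 min
Thu: 6:28 AM–4:50 PM = 10 h 22 min; less 45 min break → 9 h 37 min
Fri: 8:18 AM–6:10 PM = 9 h 52 min; less 45 min break → 9 h 7 min
Sat: 10:28 AM–7:25 PM = 8 h 57 min; less 45 min break → 8 h 12 min
Sun: 6:53 AM–3:47 PM = 8 h 54 min; less 45 min break → 8 h 9 min
Total worked: 46 h 5 min = 2765 min.
Regular 40 h 0 min = 2400 min at £17.50/h; overtime 6 h 5 min = 365 min at £35.00/h.
Pay = (2400 × £17.50 + 365 × £35.00) ÷ 60 = £912.92.

£912.92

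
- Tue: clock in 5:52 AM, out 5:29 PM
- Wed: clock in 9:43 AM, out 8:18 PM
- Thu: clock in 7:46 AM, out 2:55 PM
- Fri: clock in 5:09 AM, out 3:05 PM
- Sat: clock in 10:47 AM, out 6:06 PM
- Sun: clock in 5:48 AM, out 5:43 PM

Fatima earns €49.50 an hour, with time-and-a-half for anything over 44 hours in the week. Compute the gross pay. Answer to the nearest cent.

Tue: 5:52 AM–5:29 PM = 11 h 37 min
Wed: 9:43 AM–8:18 PM = 10 h 35 min
Thu: 7:46 AM–2:55 PM = 7 h 9 min
Fri: 5:09 AM–3:05 PM = 9 h 56 min
Sat: 10:47 AM–6:06 PM = 7 h 19 min
Sun: 5:48 AM–5:43 PM = 11 h 55 min
Total worked: 58 h 31 min = 3511 min.
Regular 44 h 0 min = 2640 min at €49.50/h; overtime 14 h 31 min = 871 min at €74.25/h.
Pay = (2640 × €49.50 + 871 × €74.25) ÷ 60 = €3255.86.

€3255.86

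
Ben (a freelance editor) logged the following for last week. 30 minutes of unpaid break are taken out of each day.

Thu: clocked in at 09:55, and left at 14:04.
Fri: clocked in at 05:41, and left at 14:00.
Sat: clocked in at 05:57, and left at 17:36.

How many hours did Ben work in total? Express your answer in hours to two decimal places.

22.62 hours

Thu: 09:55–14:04 = 4 h 9 min; less 30 min break → 3 h 39 min
Fri: 05:41–14:00 = 8 h 19 min; less 30 min break → 7 h 49 min
Sat: 05:57–17:36 = 11 h 39 min; less 30 min break → 11 h 9 min
Total: 3 h 39 min + 7 h 49 min + 11 h 9 min = 22 h 37 min.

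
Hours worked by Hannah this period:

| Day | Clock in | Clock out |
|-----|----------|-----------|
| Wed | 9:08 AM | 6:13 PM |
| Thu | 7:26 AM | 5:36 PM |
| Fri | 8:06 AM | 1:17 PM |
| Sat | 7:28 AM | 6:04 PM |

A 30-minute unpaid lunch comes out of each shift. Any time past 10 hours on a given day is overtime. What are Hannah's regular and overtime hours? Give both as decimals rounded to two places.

Wed: 9:08 AM–6:13 PM = 9 h 5 min; less 30 min break → 8 h 35 min
Thu: 7:26 AM–5:36 PM = 10 h 10 min; less 30 min break → 9 h 40 min
Fri: 8:06 AM–1:17 PM = 5 h 11 min; less 30 min break → 4 h 41 min
Sat: 7:28 AM–6:04 PM = 10 h 36 min; less 30 min break → 10 h 6 min
Wed reg 8 h 35 min / OT 0 h 0 min; Thu reg 9 h 40 min / OT 0 h 0 min; Fri reg 4 h 41 min / OT 0 h 0 min; Sat reg 10 h 0 min / OT 0 h 6 min.
Totals: regular 32 h 56 min, overtime 0 h 6 min.

Regular 32.93 hours, overtime 0.10 hours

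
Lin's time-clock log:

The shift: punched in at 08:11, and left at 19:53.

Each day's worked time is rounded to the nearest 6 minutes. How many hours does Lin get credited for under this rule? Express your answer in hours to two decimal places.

11.70 hours

The shift: 08:11–19:53 = 11 h 42 min → rounds to 11 h 42 min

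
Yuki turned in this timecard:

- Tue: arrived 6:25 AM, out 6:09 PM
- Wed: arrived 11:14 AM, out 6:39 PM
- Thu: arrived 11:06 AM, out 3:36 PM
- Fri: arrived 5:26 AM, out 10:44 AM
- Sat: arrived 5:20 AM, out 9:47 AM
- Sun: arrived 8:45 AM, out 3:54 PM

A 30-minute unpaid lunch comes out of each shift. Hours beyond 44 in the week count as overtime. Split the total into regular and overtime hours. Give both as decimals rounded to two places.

Tue: 6:25 AM–6:09 PM = 11 h 44 min; less 30 min break → 11 h 14 min
Wed: 11:14 AM–6:39 PM = 7 h 25 min; less 30 min break → 6 h 55 min
Thu: 11:06 AM–3:36 PM = 4 h 30 min; less 30 min break → 4 h 0 min
Fri: 5:26 AM–10:44 AM = 5 h 18 min; less 30 min break → 4 h 48 min
Sat: 5:20 AM–9:47 AM = 4 h 27 min; less 30 min break → 3 h 57 min
Sun: 8:45 AM–3:54 PM = 7 h 9 min; less 30 min break → 6 h 39 min
Total worked: 37 h 33 min = 37.55 h.
Threshold 44 h → overtime 0 h 0 min, regular 37 h 33 min.

Regular 37.55 hours, overtime 0.00 hours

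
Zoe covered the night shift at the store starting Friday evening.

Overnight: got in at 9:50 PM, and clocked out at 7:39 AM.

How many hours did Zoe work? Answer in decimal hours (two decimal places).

9.82 hours

Overnight: 9:50 PM → midnight = 2 h 10 min; midnight → 7:39 AM = 7 h 39 min; span 9 h 49 min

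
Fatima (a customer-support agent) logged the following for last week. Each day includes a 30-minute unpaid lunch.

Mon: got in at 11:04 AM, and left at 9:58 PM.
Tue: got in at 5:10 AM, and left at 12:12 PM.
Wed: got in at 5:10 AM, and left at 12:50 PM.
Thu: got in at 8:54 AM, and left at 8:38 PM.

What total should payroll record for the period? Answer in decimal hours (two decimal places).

35.33 hours

Mon: 11:04 AM–9:58 PM = 10 h 54 min; less 30 min break → 10 h 24 min
Tue: 5:10 AM–12:12 PM = 7 h 2 min; less 30 min break → 6 h 32 min
Wed: 5:10 AM–12:50 PM = 7 h 40 min; less 30 min break → 7 h 10 min
Thu: 8:54 AM–8:38 PM = 11 h 44 min; less 30 min break → 11 h 14 min
Total: 10 h 24 min + 6 h 32 min + 7 h 10 min + 11 h 14 min = 35 h 20 min.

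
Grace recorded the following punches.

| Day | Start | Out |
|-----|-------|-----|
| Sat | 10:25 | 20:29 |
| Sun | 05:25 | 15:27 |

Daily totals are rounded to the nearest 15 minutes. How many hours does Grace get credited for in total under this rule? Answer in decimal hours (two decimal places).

20.00 hours

Sat: 10:25–20:29 = 10 h 4 min → rounds to 10 h 0 min
Sun: 05:25–15:27 = 10 h 2 min → rounds to 10 h 0 min
Total credited: 20 h 0 min.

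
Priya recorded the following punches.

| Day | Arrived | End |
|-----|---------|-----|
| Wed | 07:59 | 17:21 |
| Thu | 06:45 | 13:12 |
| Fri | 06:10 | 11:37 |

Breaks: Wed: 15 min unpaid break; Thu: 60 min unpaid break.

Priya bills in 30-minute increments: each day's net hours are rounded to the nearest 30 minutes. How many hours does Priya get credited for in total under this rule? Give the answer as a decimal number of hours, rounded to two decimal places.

20.00 hours

Wed: 07:59–17:21 = 9 h 22 min − 15 min = 9 h 7 min → rounds to 9 h 0 min
Thu: 06:45–13:12 = 6 h 27 min − 60 min = 5 h 27 min → rounds to 5 h 30 min
Fri: 06:10–11:37 = 5 h 27 min → rounds to 5 h 30 min
Total credited: 20 h 0 min.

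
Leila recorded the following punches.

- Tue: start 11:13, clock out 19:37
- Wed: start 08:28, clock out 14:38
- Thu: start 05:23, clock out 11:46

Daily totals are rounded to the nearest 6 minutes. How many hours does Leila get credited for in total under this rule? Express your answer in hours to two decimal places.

21.00 hours

Tue: 11:13–19:37 = 8 h 24 min → rounds to 8 h 24 min
Wed: 08:28–14:38 = 6 h 10 min → rounds to 6 h 12 min
Thu: 05:23–11:46 = 6 h 23 min → rounds to 6 h 24 min
Total credited: 21 h 0 min.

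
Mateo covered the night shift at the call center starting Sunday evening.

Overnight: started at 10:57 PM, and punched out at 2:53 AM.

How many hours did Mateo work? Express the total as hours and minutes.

Overnight: 10:57 PM → midnight = 1 h 3 min; midnight → 2:53 AM = 2 h 53 min; span 3 h 56 min

3 h 56 min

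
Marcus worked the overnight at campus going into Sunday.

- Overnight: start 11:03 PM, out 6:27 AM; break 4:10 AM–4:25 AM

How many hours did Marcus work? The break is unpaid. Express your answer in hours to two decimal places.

Overnight: 11:03 PM → midnight = 0 h 57 min; midnight → 6:27 AM = 6 h 27 min; span 7 h 24 min; less 15 min break → 7 h 9 min

7.15 hours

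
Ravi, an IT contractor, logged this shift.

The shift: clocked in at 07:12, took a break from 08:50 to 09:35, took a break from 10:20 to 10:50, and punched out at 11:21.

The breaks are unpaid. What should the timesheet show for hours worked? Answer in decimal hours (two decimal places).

2.90 hours

The shift: 07:12–11:21 = 4 h 9 min; less 75 min break → 2 h 54 min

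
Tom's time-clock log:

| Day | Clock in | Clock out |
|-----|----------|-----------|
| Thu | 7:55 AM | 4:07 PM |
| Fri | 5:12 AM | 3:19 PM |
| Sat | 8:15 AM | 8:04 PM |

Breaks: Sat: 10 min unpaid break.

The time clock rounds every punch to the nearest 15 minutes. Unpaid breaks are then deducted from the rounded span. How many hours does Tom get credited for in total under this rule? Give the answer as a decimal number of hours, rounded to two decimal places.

Thu: in 7:55 AM→8:00 AM, out 4:07 PM→4:00 PM; 8 h 0 min
Fri: in 5:12 AM→5:15 AM, out 3:19 PM→3:15 PM; 10 h 0 min
Sat: in 8:15 AM→8:15 AM, out 8:04 PM→8:00 PM; 11 h 45 min − 10 min = 11 h 35 min
Total credited: 29 h 35 min.

29.58 hours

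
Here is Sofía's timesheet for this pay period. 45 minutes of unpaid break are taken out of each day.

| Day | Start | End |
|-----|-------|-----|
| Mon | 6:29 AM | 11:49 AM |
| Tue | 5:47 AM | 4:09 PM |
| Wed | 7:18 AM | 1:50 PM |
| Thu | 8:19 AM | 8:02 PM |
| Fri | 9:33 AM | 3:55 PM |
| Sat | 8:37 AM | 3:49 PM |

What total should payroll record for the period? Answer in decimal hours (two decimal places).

Mon: 6:29 AM–11:49 AM = 5 h 20 min; less 45 min break → 4 h 35 min
Tue: 5:47 AM–4:09 PM = 10 h 22 min; less 45 min break → 9 h 37 min
Wed: 7:18 AM–1:50 PM = 6 h 32 min; less 45 min break → 5 h 47 min
Thu: 8:19 AM–8:02 PM = 11 h 43 min; less 45 min break → 10 h 58 min
Fri: 9:33 AM–3:55 PM = 6 h 22 min; less 45 min break → 5 h 37 min
Sat: 8:37 AM–3:49 PM = 7 h 12 min; less 45 min break → 6 h 27 min
Total: 4 h 35 min + 9 h 37 min + 5 h 47 min + 10 h 58 min + 5 h 37 min + 6 h 27 min = 43 h 1 min.

43.02 hours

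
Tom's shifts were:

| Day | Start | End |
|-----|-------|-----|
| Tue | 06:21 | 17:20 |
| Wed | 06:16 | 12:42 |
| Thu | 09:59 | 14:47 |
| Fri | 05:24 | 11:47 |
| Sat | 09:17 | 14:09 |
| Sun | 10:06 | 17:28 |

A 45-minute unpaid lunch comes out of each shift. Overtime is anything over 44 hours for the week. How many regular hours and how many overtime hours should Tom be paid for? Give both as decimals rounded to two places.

Tue: 06:21–17:20 = 10 h 59 min; less 45 min break → 10 h 14 min
Wed: 06:16–12:42 = 6 h 26 min; less 45 min break → 5 h 41 min
Thu: 09:59–14:47 = 4 h 48 min; less 45 min break → 4 h 3 min
Fri: 05:24–11:47 = 6 h 23 min; less 45 min break → 5 h 38 min
Sat: 09:17–14:09 = 4 h 52 min; less 45 min break → 4 h 7 min
Sun: 10:06–17:28 = 7 h 22 min; less 45 min break → 6 h 37 min
Total worked: 36 h 20 min = 36.33 h.
Threshold 44 h → overtime 0 h 0 min, regular 36 h 20 min.

Regular 36.33 hours, overtime 0.00 hours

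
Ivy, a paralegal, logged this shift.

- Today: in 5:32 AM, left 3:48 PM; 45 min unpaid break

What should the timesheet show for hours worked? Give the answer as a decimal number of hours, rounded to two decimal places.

9.52 hours

Today: 5:32 AM–3:48 PM = 10 h 16 min; less 45 min break → 9 h 31 min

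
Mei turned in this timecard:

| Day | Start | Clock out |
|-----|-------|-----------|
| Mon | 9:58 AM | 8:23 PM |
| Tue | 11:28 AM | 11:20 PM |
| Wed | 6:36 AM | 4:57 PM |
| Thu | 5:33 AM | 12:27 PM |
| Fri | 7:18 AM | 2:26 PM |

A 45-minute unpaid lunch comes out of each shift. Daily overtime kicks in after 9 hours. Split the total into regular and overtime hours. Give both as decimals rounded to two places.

Mon: 9:58 AM–8:23 PM = 10 h 25 min; less 45 min break → 9 h 40 min
Tue: 11:28 AM–11:20 PM = 11 h 52 min; less 45 min break → 11 h 7 min
Wed: 6:36 AM–4:57 PM = 10 h 21 min; less 45 min break → 9 h 36 min
Thu: 5:33 AM–12:27 PM = 6 h 54 min; less 45 min break → 6 h 9 min
Fri: 7:18 AM–2:26 PM = 7 h 8 min; less 45 min break → 6 h 23 min
Mon reg 9 h 0 min / OT 0 h 40 min; Tue reg 9 h 0 min / OT 2 h 7 min; Wed reg 9 h 0 min / OT 0 h 36 min; Thu reg 6 h 9 min / OT 0 h 0 min; Fri reg 6 h 23 min / OT 0 h 0 min.
Totals: regular 39 h 32 min, overtime 3 h 23 min.

Regular 39.53 hours, overtime 3.38 hours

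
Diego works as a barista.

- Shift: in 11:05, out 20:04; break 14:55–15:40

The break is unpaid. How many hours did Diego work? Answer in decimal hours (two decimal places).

8.23 hours

Shift: 11:05–20:04 = 8 h 59 min; less 45 min break → 8 h 14 min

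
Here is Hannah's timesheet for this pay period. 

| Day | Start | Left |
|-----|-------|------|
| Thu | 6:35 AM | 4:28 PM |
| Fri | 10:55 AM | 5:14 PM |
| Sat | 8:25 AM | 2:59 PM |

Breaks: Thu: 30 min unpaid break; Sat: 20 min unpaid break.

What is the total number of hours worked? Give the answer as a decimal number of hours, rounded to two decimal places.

Thu: 6:35 AM–4:28 PM = 9 h 53 min; less 30 min break → 9 h 23 min
Fri: 10:55 AM–5:14 PM = 6 h 19 min
Sat: 8:25 AM–2:59 PM = 6 h 34 min; less 20 min break → 6 h 14 min
Total: 9 h 23 min + 6 h 19 min + 6 h 14 min = 21 h 56 min.

21.93 hours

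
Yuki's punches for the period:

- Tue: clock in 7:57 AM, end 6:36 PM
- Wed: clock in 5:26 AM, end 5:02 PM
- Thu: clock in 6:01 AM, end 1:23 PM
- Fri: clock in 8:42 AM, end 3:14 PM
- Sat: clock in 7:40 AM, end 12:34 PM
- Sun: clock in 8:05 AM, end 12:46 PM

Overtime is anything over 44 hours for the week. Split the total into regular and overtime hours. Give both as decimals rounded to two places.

Regular 44.00 hours, overtime 1.73 hours

Tue: 7:57 AM–6:36 PM = 10 h 39 min
Wed: 5:26 AM–5:02 PM = 11 h 36 min
Thu: 6:01 AM–1:23 PM = 7 h 22 min
Fri: 8:42 AM–3:14 PM = 6 h 32 min
Sat: 7:40 AM–12:34 PM = 4 h 54 min
Sun: 8:05 AM–12:46 PM = 4 h 41 min
Total worked: 45 h 44 min = 45.73 h.
Threshold 44 h → overtime 1 h 44 min, regular 44 h 0 min.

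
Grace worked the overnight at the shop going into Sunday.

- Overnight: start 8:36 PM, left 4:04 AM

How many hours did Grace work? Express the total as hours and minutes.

7 h 28 min

Overnight: 8:36 PM → midnight = 3 h 24 min; midnight → 4:04 AM = 4 h 4 min; span 7 h 28 min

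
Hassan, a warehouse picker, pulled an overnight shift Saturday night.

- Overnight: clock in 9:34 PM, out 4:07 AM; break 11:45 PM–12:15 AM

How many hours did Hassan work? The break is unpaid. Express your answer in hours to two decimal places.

6.05 hours

Overnight: 9:34 PM → midnight = 2 h 26 min; midnight → 4:07 AM = 4 h 7 min; span 6 h 33 min; less 30 min break → 6 h 3 min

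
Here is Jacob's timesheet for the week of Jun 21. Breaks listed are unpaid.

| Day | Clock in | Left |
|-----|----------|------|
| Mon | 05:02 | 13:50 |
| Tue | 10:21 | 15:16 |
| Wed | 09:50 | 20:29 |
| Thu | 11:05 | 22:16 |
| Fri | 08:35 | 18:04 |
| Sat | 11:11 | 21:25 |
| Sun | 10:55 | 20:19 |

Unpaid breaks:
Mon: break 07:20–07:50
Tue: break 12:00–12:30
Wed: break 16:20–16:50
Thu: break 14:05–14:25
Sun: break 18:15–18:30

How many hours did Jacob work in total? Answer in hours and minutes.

62 h 35 min

Mon: 05:02–13:50 = 8 h 48 min; less 30 min break → 8 h 18 min
Tue: 10:21–15:16 = 4 h 55 min; less 30 min break → 4 h 25 min
Wed: 09:50–20:29 = 10 h 39 min; less 30 min break → 10 h 9 min
Thu: 11:05–22:16 = 11 h 11 min; less 20 min break → 10 h 51 min
Fri: 08:35–18:04 = 9 h 29 min
Sat: 11:11–21:25 = 10 h 14 min
Sun: 10:55–20:19 = 9 h 24 min; less 15 min break → 9 h 9 min
Total: 8 h 18 min + 4 h 25 min + 10 h 9 min + 10 h 51 min + 9 h 29 min + 10 h 14 min + 9 h 9 min = 62 h 35 min.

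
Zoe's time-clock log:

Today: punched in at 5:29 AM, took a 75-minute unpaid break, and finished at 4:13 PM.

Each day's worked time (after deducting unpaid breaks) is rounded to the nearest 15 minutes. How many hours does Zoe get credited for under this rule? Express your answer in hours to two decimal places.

9.50 hours

Today: 5:29 AM–4:13 PM = 10 h 44 min − 75 min = 9 h 29 min → rounds to 9 h 30 min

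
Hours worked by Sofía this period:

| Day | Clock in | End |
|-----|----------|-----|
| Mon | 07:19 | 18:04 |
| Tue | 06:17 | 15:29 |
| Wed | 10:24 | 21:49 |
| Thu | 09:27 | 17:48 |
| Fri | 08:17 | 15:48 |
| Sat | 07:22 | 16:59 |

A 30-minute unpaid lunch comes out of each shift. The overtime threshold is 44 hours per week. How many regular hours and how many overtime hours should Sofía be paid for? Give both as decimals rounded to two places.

Mon: 07:19–18:04 = 10 h 45 min; less 30 min break → 10 h 15 min
Tue: 06:17–15:29 = 9 h 12 min; less 30 min break → 8 h 42 min
Wed: 10:24–21:49 = 11 h 25 min; less 30 min break → 10 h 55 min
Thu: 09:27–17:48 = 8 h 21 min; less 30 min break → 7 h 51 min
Fri: 08:17–15:48 = 7 h 31 min; less 30 min break → 7 h 1 min
Sat: 07:22–16:59 = 9 h 37 min; less 30 min break → 9 h 7 min
Total worked: 53 h 51 min = 53.85 h.
Threshold 44 h → overtime 9 h 51 min, regular 44 h 0 min.

Regular 44.00 hours, overtime 9.85 hours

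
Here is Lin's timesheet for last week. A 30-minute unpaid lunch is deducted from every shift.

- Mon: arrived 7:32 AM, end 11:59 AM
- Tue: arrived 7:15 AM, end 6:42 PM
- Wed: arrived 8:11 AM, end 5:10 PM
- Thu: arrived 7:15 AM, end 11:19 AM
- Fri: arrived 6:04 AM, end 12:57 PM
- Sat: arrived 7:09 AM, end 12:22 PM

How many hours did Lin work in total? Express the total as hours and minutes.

Mon: 7:32 AM–11:59 AM = 4 h 27 min; less 30 min break → 3 h 57 min
Tue: 7:15 AM–6:42 PM = 11 h 27 min; less 30 min break → 10 h 57 min
Wed: 8:11 AM–5:10 PM = 8 h 59 min; less 30 min break → 8 h 29 min
Thu: 7:15 AM–11:19 AM = 4 h 4 min; less 30 min break → 3 h 34 min
Fri: 6:04 AM–12:57 PM = 6 h 53 min; less 30 min break → 6 h 23 min
Sat: 7:09 AM–12:22 PM = 5 h 13 min; less 30 min break → 4 h 43 min
Total: 3 h 57 min + 10 h 57 min + 8 h 29 min + 3 h 34 min + 6 h 23 min + 4 h 43 min = 38 h 3 min.

38 h 3 min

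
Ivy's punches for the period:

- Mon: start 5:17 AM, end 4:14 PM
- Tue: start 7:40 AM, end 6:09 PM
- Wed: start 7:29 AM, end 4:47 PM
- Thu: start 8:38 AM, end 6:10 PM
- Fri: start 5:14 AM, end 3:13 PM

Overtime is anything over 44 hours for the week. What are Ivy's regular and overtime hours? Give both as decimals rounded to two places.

Regular 44.00 hours, overtime 6.25 hours

Mon: 5:17 AM–4:14 PM = 10 h 57 min
Tue: 7:40 AM–6:09 PM = 10 h 29 min
Wed: 7:29 AM–4:47 PM = 9 h 18 min
Thu: 8:38 AM–6:10 PM = 9 h 32 min
Fri: 5:14 AM–3:13 PM = 9 h 59 min
Total worked: 50 h 15 min = 50.25 h.
Threshold 44 h → overtime 6 h 15 min, regular 44 h 0 min.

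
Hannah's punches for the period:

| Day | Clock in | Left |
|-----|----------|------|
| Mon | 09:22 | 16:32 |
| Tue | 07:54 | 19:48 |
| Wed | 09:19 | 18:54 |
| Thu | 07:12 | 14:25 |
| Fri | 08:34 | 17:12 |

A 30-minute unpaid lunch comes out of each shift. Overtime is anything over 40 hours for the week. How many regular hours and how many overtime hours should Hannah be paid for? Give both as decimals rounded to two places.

Regular 40.00 hours, overtime 2.00 hours

Mon: 09:22–16:32 = 7 h 10 min; less 30 min break → 6 h 40 min
Tue: 07:54–19:48 = 11 h 54 min; less 30 min break → 11 h 24 min
Wed: 09:19–18:54 = 9 h 35 min; less 30 min break → 9 h 5 min
Thu: 07:12–14:25 = 7 h 13 min; less 30 min break → 6 h 43 min
Fri: 08:34–17:12 = 8 h 38 min; less 30 min break → 8 h 8 min
Total worked: 42 h 0 min = 42.00 h.
Threshold 40 h → overtime 2 h 0 min, regular 40 h 0 min.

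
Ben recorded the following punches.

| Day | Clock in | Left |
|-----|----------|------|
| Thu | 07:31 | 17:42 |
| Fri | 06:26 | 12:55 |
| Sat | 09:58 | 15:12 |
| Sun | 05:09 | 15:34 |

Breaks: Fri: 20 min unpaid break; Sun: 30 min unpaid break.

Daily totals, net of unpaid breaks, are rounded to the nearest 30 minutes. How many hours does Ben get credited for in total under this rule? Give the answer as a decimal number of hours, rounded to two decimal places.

31.00 hours

Thu: 07:31–17:42 = 10 h 11 min → rounds to 10 h 0 min
Fri: 06:26–12:55 = 6 h 29 min − 20 min = 6 h 9 min → rounds to 6 h 0 min
Sat: 09:58–15:12 = 5 h 14 min → rounds to 5 h 0 min
Sun: 05:09–15:34 = 10 h 25 min − 30 min = 9 h 55 min → rounds to 10 h 0 min
Total credited: 31 h 0 min.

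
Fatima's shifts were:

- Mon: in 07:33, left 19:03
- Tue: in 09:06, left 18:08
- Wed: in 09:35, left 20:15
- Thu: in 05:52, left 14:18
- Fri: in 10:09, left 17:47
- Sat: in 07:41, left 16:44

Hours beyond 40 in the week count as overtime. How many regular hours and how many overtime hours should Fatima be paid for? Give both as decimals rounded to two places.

Mon: 07:33–19:03 = 11 h 30 min
Tue: 09:06–18:08 = 9 h 2 min
Wed: 09:35–20:15 = 10 h 40 min
Thu: 05:52–14:18 = 8 h 26 min
Fri: 10:09–17:47 = 7 h 38 min
Sat: 07:41–16:44 = 9 h 3 min
Total worked: 56 h 19 min = 56.32 h.
Threshold 40 h → overtime 16 h 19 min, regular 40 h 0 min.

Regular 40.00 hours, overtime 16.32 hours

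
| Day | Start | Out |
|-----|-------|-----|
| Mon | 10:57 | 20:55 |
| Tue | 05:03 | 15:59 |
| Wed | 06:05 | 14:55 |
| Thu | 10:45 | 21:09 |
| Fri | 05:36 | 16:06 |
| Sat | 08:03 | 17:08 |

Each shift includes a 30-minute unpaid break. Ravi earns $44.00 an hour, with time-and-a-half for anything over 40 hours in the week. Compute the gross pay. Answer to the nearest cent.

$2863.30

Mon: 10:57–20:55 = 9 h 58 min; less 30 min break → 9 h 28 min
Tue: 05:03–15:59 = 10 h 56 min; less 30 min break → 10 h 26 min
Wed: 06:05–14:55 = 8 h 50 min; less 30 min break → 8 h 20 min
Thu: 10:45–21:09 = 10 h 24 min; less 30 min break → 9 h 54 min
Fri: 05:36–16:06 = 10 h 30 min; less 30 min break → 10 h 0 min
Sat: 08:03–17:08 = 9 h 5 min; less 30 min break → 8 h 35 min
Total worked: 56 h 43 min = 3403 min.
Regular 40 h 0 min = 2400 min at $44.00/h; overtime 16 h 43 min = 1003 min at $66.00/h.
Pay = (2400 × $44.00 + 1003 × $66.00) ÷ 60 = $2863.30.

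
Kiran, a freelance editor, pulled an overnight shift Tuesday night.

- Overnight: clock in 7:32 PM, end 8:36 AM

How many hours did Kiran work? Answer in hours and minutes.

13 h 4 min

Overnight: 7:32 PM → midnight = 4 h 28 min; midnight → 8:36 AM = 8 h 36 min; span 13 h 4 min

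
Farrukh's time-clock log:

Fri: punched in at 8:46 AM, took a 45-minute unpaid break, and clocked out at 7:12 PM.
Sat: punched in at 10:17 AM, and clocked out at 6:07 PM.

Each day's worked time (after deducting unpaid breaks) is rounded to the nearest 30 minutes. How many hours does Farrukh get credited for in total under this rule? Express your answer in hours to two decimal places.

Fri: 8:46 AM–7:12 PM = 10 h 26 min − 45 min = 9 h 41 min → rounds to 9 h 30 min
Sat: 10:17 AM–6:07 PM = 7 h 50 min → rounds to 8 h 0 min
Total credited: 17 h 30 min.

17.50 hours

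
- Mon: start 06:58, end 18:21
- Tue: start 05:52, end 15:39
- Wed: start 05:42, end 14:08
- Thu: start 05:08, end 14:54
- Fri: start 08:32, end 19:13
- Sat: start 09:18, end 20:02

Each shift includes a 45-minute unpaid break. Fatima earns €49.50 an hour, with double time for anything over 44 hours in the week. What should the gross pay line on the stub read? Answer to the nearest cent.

Mon: 06:58–18:21 = 11 h 23 min; less 45 min break → 10 h 38 min
Tue: 05:52–15:39 = 9 h 47 min; less 45 min break → 9 h 2 min
Wed: 05:42–14:08 = 8 h 26 min; less 45 min break → 7 h 41 min
Thu: 05:08–14:54 = 9 h 46 min; less 45 min break → 9 h 1 min
Fri: 08:32–19:13 = 10 h 41 min; less 45 min break → 9 h 56 min
Sat: 09:18–20:02 = 10 h 44 min; less 45 min break → 9 h 59 min
Total worked: 56 h 17 min = 3377 min.
Regular 44 h 0 min = 2640 min at €49.50/h; overtime 12 h 17 min = 737 min at €99.00/h.
Pay = (2640 × €49.50 + 737 × €99.00) ÷ 60 = €3394.05.

€3394.05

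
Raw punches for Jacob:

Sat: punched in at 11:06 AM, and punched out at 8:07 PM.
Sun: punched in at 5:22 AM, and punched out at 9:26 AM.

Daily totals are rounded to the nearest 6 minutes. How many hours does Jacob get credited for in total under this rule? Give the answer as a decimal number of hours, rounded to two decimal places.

Sat: 11:06 AM–8:07 PM = 9 h 1 min → rounds to 9 h 0 min
Sun: 5:22 AM–9:26 AM = 4 h 4 min → rounds to 4 h 6 min
Total credited: 13 h 6 min.

13.10 hours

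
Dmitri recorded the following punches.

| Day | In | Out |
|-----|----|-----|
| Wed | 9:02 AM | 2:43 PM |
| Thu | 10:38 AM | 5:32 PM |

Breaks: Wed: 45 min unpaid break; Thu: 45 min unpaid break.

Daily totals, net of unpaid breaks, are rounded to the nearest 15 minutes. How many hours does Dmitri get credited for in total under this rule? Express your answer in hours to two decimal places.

Wed: 9:02 AM–2:43 PM = 5 h 41 min − 45 min = 4 h 56 min → rounds to 5 h 0 min
Thu: 10:38 AM–5:32 PM = 6 h 54 min − 45 min = 6 h 9 min → rounds to 6 h 15 min
Total credited: 11 h 15 min.

11.25 hours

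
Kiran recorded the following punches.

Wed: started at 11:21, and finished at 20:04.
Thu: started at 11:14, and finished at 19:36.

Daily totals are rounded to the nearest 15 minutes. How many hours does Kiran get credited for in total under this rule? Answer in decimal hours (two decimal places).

17.00 hours

Wed: 11:21–20:04 = 8 h 43 min → rounds to 8 h 45 min
Thu: 11:14–19:36 = 8 h 22 min → rounds to 8 h 15 min
Total credited: 17 h 0 min.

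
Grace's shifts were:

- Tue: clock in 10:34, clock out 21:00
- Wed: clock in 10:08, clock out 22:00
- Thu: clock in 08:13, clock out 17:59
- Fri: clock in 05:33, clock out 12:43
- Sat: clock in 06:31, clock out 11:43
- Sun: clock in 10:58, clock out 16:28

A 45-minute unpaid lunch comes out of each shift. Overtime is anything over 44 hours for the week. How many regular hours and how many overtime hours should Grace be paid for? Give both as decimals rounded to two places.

Regular 44.00 hours, overtime 1.43 hours

Tue: 10:34–21:00 = 10 h 26 min; less 45 min break → 9 h 41 min
Wed: 10:08–22:00 = 11 h 52 min; less 45 min break → 11 h 7 min
Thu: 08:13–17:59 = 9 h 46 min; less 45 min break → 9 h 1 min
Fri: 05:33–12:43 = 7 h 10 min; less 45 min break → 6 h 25 min
Sat: 06:31–11:43 = 5 h 12 min; less 45 min break → 4 h 27 min
Sun: 10:58–16:28 = 5 h 30 min; less 45 min break → 4 h 45 min
Total worked: 45 h 26 min = 45.43 h.
Threshold 44 h → overtime 1 h 26 min, regular 44 h 0 min.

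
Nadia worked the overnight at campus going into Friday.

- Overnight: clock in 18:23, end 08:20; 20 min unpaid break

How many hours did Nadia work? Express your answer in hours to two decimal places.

13.62 hours

Overnight: 18:23 → midnight = 5 h 37 min; midnight → 08:20 = 8 h 20 min; span 13 h 57 min; less 20 min break → 13 h 37 min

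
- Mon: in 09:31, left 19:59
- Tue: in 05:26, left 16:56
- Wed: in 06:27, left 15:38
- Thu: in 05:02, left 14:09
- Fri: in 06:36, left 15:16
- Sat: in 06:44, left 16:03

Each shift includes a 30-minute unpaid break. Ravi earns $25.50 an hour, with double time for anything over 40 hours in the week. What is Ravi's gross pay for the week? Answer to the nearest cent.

Mon: 09:31–19:59 = 10 h 28 min; less 30 min break → 9 h 58 min
Tue: 05:26–16:56 = 11 h 30 min; less 30 min break → 11 h 0 min
Wed: 06:27–15:38 = 9 h 11 min; less 30 min break → 8 h 41 min
Thu: 05:02–14:09 = 9 h 7 min; less 30 min break → 8 h 37 min
Fri: 06:36–15:16 = 8 h 40 min; less 30 min break → 8 h 10 min
Sat: 06:44–16:03 = 9 h 19 min; less 30 min break → 8 h 49 min
Total worked: 55 h 15 min = 3315 min.
Regular 40 h 0 min = 2400 min at $25.50/h; overtime 15 h 15 min = 915 min at $51.00/h.
Pay = (2400 × $25.50 + 915 × $51.00) ÷ 60 = $1797.75.

$1797.75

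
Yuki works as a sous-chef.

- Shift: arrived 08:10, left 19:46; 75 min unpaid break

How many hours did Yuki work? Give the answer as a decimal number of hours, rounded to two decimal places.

10.35 hours

Shift: 08:10–19:46 = 11 h 36 min; less 75 min break → 10 h 21 min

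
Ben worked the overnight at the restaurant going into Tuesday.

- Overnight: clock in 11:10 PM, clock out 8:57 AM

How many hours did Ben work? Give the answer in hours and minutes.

9 h 47 min

Overnight: 11:10 PM → midnight = 0 h 50 min; midnight → 8:57 AM = 8 h 57 min; span 9 h 47 min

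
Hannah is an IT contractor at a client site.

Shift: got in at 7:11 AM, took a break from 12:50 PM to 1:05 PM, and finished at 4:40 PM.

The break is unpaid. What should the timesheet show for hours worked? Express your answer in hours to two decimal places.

Shift: 7:11 AM–4:40 PM = 9 h 29 min; less 15 min break → 9 h 14 min

9.23 hours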